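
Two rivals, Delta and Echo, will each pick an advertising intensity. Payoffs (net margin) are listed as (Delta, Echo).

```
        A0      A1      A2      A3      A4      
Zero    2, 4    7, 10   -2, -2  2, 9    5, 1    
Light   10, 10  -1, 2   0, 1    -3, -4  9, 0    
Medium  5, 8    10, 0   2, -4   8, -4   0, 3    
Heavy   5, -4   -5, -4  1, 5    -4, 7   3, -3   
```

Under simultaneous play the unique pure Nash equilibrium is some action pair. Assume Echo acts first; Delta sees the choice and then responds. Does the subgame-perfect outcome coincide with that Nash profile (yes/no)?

yes

Work backward from Delta's decision.
- A0 → Delta plays Light (best of 2, 10, 5, 5); Echo gets 10.
- A1 → Delta plays Medium (best of 7, -1, 10, -5); Echo gets 0.
- A2 → Delta plays Medium (best of -2, 0, 2, 1); Echo gets -4.
- A3 → Delta plays Medium (best of 2, -3, 8, -4); Echo gets -4.
- A4 → Delta plays Light (best of 5, 9, 0, 3); Echo gets 0.
Maximizing over 10, 0, -4, -4, 0, Echo chooses A0. Subgame-perfect outcome: (Light, A0) with payoffs (10, 10).
Under simultaneous play:
Delta's best replies: A0→Light; A1→Medium; A2→Medium; A3→Medium; A4→Light.
Echo's best replies: Zero→A1; Light→A0; Medium→A0; Heavy→A3.
The unique mutual best reply is (Light, A0), giving (10, 10).
Sequential outcome (Light, A0) coincides with the Nash profile (Light, A0).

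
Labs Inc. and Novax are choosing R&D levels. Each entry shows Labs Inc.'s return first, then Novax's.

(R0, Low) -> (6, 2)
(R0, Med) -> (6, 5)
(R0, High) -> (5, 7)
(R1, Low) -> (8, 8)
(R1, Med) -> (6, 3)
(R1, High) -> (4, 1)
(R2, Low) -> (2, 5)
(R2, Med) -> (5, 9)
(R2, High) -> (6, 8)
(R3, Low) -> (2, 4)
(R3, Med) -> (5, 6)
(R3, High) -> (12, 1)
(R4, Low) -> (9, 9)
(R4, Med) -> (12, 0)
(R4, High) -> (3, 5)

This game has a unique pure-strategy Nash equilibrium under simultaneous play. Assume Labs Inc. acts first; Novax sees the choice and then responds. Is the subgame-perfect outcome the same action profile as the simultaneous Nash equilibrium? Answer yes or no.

Backward induction with Labs Inc. moving first.
- R0: BR = High, leader payoff 5.
- R1: BR = Low, leader payoff 8.
- R2: BR = Med, leader payoff 5.
- R3: BR = Med, leader payoff 5.
- R4: BR = Low, leader payoff 9.
Labs Inc.'s induced payoffs are 5, 8, 5, 5, 9, so Labs Inc. commits to R4. Subgame-perfect outcome: (R4, Low) with payoffs (9, 9).
Under simultaneous play:
Labs Inc.'s best replies: Low→R4; Med→R4; High→R3.
Novax's best replies: R0→High; R1→Low; R2→Med; R3→Med; R4→Low.
The unique mutual best reply is (R4, Low), giving (9, 9).
Sequential outcome (R4, Low) coincides with the Nash profile (R4, Low).

yes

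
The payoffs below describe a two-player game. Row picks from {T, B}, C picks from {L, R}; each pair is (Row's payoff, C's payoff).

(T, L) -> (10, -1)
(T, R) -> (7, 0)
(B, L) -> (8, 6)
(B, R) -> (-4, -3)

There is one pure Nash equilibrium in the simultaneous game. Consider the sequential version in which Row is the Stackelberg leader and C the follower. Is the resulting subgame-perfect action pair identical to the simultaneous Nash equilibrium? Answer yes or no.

no

C best-responds to each possible Row move:
- T: BR = R, leader payoff 7.
- B: BR = L, leader payoff 8.
Among 7, 8, the best is 8 at B. Subgame-perfect outcome: (B, L) with payoffs (8, 6).
Under simultaneous play:
Row's best replies: L→T; R→T.
C's best replies: T→R; B→L.
The unique mutual best reply is (T, R), giving (7, 0).
Sequential outcome (B, L) differs from the Nash profile (T, R).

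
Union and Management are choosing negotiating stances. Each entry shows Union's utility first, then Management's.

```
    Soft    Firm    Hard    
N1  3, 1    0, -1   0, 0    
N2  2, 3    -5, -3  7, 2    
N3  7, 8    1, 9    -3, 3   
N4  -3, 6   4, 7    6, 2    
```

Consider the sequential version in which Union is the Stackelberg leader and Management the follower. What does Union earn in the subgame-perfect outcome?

Solve by backward induction (Union leads).
- N1: BR = Soft, leader payoff 3.
- N2: BR = Soft, leader payoff 2.
- N3: BR = Firm, leader payoff 1.
- N4: BR = Firm, leader payoff 4.
Maximizing over 3, 2, 1, 4, Union chooses N4. Subgame-perfect outcome: (N4, Firm) with payoffs (4, 7).

4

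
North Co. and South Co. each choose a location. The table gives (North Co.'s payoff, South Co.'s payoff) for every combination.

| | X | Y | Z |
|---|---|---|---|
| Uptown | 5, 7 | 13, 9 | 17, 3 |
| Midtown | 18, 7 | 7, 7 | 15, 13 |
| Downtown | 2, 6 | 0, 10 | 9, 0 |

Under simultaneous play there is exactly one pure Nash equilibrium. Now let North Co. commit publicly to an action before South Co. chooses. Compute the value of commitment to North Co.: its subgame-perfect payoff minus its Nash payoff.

Work backward from South Co.'s decision.
- Uptown → South Co. plays Y (best of 7, 9, 3); North Co. gets 13.
- Midtown → South Co. plays Z (best of 7, 7, 13); North Co. gets 15.
- Downtown → South Co. plays Y (best of 6, 10, 0); North Co. gets 0.
Among 13, 15, 0, the best is 15 at Midtown. Subgame-perfect outcome: (Midtown, Z) with payoffs (15, 13).
For the simultaneous game, intersect best replies.
North Co.'s best replies: X→Midtown; Y→Uptown; Z→Uptown.
South Co.'s best replies: Uptown→Y; Midtown→Z; Downtown→Y.
The unique mutual best reply is (Uptown, Y), giving (13, 9).
North Co.'s commitment gain: 15 − 13 = 2.

2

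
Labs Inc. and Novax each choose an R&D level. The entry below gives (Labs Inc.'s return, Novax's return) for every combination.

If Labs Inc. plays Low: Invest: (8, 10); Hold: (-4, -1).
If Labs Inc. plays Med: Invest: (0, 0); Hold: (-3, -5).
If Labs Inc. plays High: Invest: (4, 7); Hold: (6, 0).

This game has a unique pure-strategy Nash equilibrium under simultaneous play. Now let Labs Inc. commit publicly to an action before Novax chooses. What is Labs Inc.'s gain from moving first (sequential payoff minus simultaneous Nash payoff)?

Solve by backward induction (Labs Inc. leads).
- Low → Novax plays Invest (best of 10, -1); Labs Inc. gets 8.
- Med → Novax plays Invest (best of 0, -5); Labs Inc. gets 0.
- High → Novax plays Invest (best of 7, 0); Labs Inc. gets 4.
Maximizing over 8, 0, 4, Labs Inc. chooses Low. Subgame-perfect outcome: (Low, Invest) with payoffs (8, 10).
Under simultaneous play:
Labs Inc.'s best replies: Invest→Low; Hold→High.
Novax's best replies: Low→Invest; Med→Invest; High→Invest.
The unique mutual best reply is (Low, Invest), giving (8, 10).
Labs Inc.'s commitment gain: 8 − 8 = 0.

0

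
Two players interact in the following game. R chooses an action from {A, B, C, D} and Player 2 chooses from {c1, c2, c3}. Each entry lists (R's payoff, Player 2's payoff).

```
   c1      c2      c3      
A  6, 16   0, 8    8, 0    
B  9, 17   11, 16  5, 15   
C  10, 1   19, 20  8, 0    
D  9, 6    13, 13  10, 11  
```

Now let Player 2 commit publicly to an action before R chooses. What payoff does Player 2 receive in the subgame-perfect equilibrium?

20

R best-responds to each possible Player 2 move:
- c1: BR = C, leader payoff 1.
- c2: BR = C, leader payoff 20.
- c3: BR = D, leader payoff 11.
Among 1, 20, 11, the best is 20 at c2. Subgame-perfect outcome: (C, c2) with payoffs (19, 20).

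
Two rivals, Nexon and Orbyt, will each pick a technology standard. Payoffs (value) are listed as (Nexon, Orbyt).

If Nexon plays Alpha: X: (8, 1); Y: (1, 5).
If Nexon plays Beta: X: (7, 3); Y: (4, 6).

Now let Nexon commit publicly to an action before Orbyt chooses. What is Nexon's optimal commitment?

Work backward from Orbyt's decision.
- Alpha: BR = Y, leader payoff 1.
- Beta: BR = Y, leader payoff 4.
Maximizing over 1, 4, Nexon chooses Beta. Subgame-perfect outcome: (Beta, Y) with payoffs (4, 6).

Beta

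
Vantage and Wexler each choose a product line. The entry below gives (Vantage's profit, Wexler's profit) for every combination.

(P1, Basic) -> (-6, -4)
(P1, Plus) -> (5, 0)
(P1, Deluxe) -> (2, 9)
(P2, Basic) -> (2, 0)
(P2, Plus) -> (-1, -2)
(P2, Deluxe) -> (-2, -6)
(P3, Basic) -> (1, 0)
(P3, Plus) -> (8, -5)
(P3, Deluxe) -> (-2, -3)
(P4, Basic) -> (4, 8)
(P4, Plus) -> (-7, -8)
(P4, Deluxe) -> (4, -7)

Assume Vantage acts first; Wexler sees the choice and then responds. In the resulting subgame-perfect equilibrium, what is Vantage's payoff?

4

Solve by backward induction (Vantage leads).
- P1 → Wexler plays Deluxe (best of -4, 0, 9); Vantage gets 2.
- P2 → Wexler plays Basic (best of 0, -2, -6); Vantage gets 2.
- P3 → Wexler plays Basic (best of 0, -5, -3); Vantage gets 1.
- P4 → Wexler plays Basic (best of 8, -8, -7); Vantage gets 4.
Vantage's induced payoffs are 2, 2, 1, 4, so Vantage commits to P4. Subgame-perfect outcome: (P4, Basic) with payoffs (4, 8).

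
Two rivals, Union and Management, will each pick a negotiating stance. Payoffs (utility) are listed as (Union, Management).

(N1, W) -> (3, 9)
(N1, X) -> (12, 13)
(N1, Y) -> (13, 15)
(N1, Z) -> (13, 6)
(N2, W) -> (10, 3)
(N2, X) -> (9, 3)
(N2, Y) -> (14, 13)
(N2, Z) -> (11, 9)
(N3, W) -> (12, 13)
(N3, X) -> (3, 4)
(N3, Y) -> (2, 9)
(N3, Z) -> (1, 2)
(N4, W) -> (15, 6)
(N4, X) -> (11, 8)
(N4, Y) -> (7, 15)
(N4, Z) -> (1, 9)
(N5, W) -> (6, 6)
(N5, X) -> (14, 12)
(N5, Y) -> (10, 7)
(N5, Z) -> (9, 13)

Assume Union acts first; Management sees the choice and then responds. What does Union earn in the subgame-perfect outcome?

Work backward from Management's decision.
- N1: Management compares 9, 13, 15, 6 and picks Y; Union would get 13.
- N2: Management compares 3, 3, 13, 9 and picks Y; Union would get 14.
- N3: Management compares 13, 4, 9, 2 and picks W; Union would get 12.
- N4: Management compares 6, 8, 15, 9 and picks Y; Union would get 7.
- N5: Management compares 6, 12, 7, 13 and picks Z; Union would get 9.
Among 13, 14, 12, 7, 9, the best is 14 at N2. Subgame-perfect outcome: (N2, Y) with payoffs (14, 13).

14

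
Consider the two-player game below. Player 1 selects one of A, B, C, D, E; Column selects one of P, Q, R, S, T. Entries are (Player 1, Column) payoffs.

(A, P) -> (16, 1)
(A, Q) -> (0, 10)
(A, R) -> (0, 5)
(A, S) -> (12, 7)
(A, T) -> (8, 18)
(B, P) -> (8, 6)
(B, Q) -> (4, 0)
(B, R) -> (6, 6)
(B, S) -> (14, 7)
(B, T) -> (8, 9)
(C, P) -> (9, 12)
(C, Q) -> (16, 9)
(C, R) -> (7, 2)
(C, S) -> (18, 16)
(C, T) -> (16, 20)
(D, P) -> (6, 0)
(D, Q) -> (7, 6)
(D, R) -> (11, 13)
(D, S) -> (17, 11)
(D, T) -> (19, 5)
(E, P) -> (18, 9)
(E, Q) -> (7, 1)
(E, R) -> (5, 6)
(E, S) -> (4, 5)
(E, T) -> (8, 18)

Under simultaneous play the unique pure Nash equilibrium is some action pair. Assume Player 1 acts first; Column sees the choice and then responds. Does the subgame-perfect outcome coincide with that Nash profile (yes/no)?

Work backward from Column's decision.
- A: BR = T, leader payoff 8.
- B: BR = T, leader payoff 8.
- C: BR = T, leader payoff 16.
- D: BR = R, leader payoff 11.
- E: BR = T, leader payoff 8.
Maximizing over 8, 8, 16, 11, 8, Player 1 chooses C. Subgame-perfect outcome: (C, T) with payoffs (16, 20).
Under simultaneous play:
Player 1's best replies: P→E; Q→C; R→D; S→C; T→D.
Column's best replies: A→T; B→T; C→T; D→R; E→T.
The unique mutual best reply is (D, R), giving (11, 13).
Sequential outcome (C, T) differs from the Nash profile (D, R).

no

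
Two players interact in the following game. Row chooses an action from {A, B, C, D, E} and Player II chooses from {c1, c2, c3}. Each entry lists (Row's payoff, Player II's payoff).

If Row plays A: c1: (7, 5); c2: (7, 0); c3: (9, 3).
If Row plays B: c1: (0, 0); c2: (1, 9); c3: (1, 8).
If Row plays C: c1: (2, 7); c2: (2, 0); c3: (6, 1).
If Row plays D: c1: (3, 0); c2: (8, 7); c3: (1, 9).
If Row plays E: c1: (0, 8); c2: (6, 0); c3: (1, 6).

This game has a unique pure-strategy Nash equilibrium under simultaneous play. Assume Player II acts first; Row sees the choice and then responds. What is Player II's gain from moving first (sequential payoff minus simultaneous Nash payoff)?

Solve by backward induction (Player II leads).
- c1: Row compares 7, 0, 2, 3, 0 and picks A; Player II would get 5.
- c2: Row compares 7, 1, 2, 8, 6 and picks D; Player II would get 7.
- c3: Row compares 9, 1, 6, 1, 1 and picks A; Player II would get 3.
Maximizing over 5, 7, 3, Player II chooses c2. Subgame-perfect outcome: (D, c2) with payoffs (8, 7).
Under simultaneous play:
Row's best replies: c1→A; c2→D; c3→A.
Player II's best replies: A→c1; B→c2; C→c1; D→c3; E→c1.
Only (A, c1) has each player best-responding; Nash payoffs (7, 5).
Player II's commitment gain: 7 − 5 = 2.

2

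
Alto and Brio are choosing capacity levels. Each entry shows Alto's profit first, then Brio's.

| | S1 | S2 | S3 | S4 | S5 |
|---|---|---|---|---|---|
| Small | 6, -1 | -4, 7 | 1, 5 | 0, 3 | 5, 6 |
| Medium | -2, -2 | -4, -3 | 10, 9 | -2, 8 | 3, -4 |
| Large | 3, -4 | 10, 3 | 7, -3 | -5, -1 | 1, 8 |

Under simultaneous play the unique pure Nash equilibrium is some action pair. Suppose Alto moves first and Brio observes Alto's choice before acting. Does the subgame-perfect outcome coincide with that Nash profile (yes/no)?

Backward induction with Alto moving first.
- Small: BR = S2, leader payoff -4.
- Medium: BR = S3, leader payoff 10.
- Large: BR = S5, leader payoff 1.
Among -4, 10, 1, the best is 10 at Medium. Subgame-perfect outcome: (Medium, S3) with payoffs (10, 9).
Now find the simultaneous Nash equilibrium.
Alto's best replies: S1→Small; S2→Large; S3→Medium; S4→Small; S5→Small.
Brio's best replies: Small→S2; Medium→S3; Large→S5.
The unique mutual best reply is (Medium, S3), giving (10, 9).
Sequential outcome (Medium, S3) coincides with the Nash profile (Medium, S3).

yes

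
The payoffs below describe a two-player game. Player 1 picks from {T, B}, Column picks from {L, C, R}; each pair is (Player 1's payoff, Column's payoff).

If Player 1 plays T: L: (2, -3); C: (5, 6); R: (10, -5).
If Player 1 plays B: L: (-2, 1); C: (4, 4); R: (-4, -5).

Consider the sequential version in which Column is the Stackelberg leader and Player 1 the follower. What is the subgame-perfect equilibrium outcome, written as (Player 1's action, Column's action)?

Solve by backward induction (Column leads).
- L: Player 1 compares 2, -2 and picks T; Column would get -3.
- C: Player 1 compares 5, 4 and picks T; Column would get 6.
- R: Player 1 compares 10, -4 and picks T; Column would get -5.
Column's induced payoffs are -3, 6, -5, so Column commits to C. Subgame-perfect outcome: (T, C) with payoffs (5, 6).

(T, C)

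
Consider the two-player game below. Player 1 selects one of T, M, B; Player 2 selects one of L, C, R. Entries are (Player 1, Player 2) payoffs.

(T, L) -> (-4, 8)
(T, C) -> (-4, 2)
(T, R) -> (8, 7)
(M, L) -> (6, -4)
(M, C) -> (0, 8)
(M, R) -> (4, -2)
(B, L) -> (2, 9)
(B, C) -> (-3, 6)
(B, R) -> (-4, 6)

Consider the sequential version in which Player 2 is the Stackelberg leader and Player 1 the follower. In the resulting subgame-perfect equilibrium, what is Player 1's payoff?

Work backward from Player 1's decision.
- L: BR = M, leader payoff -4.
- C: BR = M, leader payoff 8.
- R: BR = T, leader payoff 7.
Maximizing over -4, 8, 7, Player 2 chooses C. Subgame-perfect outcome: (M, C) with payoffs (0, 8).

0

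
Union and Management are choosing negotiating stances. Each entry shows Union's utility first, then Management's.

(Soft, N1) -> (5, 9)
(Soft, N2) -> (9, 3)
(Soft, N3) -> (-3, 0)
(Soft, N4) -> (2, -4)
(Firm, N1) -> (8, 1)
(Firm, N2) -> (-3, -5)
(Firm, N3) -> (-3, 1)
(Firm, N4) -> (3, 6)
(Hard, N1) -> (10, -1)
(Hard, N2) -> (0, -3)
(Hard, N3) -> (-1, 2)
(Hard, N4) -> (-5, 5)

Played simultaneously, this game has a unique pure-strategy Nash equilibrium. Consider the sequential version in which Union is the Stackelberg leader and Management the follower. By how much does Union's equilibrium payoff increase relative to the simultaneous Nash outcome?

2

Work backward from Management's decision.
- Soft: Management compares 9, 3, 0, -4 and picks N1; Union would get 5.
- Firm: Management compares 1, -5, 1, 6 and picks N4; Union would get 3.
- Hard: Management compares -1, -3, 2, 5 and picks N4; Union would get -5.
Union's induced payoffs are 5, 3, -5, so Union commits to Soft. Subgame-perfect outcome: (Soft, N1) with payoffs (5, 9).
Now find the simultaneous Nash equilibrium.
Union's best replies: N1→Hard; N2→Soft; N3→Hard; N4→Firm.
Management's best replies: Soft→N1; Firm→N4; Hard→N4.
The unique mutual best reply is (Firm, N4), giving (3, 6).
Union's commitment gain: 5 − 3 = 2.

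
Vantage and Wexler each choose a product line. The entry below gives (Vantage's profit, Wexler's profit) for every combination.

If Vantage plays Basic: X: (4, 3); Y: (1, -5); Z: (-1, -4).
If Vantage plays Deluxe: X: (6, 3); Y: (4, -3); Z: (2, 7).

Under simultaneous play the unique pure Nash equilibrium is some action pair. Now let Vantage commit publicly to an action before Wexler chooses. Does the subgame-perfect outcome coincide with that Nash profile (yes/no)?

Backward induction with Vantage moving first.
- Basic → Wexler plays X (best of 3, -5, -4); Vantage gets 4.
- Deluxe → Wexler plays Z (best of 3, -3, 7); Vantage gets 2.
Maximizing over 4, 2, Vantage chooses Basic. Subgame-perfect outcome: (Basic, X) with payoffs (4, 3).
For the simultaneous game, intersect best replies.
Vantage's best replies: X→Deluxe; Y→Deluxe; Z→Deluxe.
Wexler's best replies: Basic→X; Deluxe→Z.
Only (Deluxe, Z) has each player best-responding; Nash payoffs (2, 7).
Sequential outcome (Basic, X) differs from the Nash profile (Deluxe, Z).

no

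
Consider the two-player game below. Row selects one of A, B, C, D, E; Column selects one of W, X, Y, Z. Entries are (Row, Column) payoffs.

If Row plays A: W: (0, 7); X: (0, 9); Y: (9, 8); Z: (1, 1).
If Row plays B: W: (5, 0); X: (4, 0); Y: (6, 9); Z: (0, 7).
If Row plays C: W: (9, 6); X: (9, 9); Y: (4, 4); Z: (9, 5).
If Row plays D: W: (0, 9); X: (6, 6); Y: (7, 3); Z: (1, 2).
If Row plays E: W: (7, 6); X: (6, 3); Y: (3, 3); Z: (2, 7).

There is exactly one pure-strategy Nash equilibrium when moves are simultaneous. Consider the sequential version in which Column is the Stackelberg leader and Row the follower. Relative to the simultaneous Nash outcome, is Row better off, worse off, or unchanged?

unchanged

Backward induction with Column moving first.
- W → Row plays C (best of 0, 5, 9, 0, 7); Column gets 6.
- X → Row plays C (best of 0, 4, 9, 6, 6); Column gets 9.
- Y → Row plays A (best of 9, 6, 4, 7, 3); Column gets 8.
- Z → Row plays C (best of 1, 0, 9, 1, 2); Column gets 5.
Maximizing over 6, 9, 8, 5, Column chooses X. Subgame-perfect outcome: (C, X) with payoffs (9, 9).
Under simultaneous play:
Row's best replies: W→C; X→C; Y→A; Z→C.
Column's best replies: A→X; B→Y; C→X; D→W; E→Z.
The unique mutual best reply is (C, X), giving (9, 9).
Row earns 9 sequentially versus 9 at the Nash outcome: unchanged.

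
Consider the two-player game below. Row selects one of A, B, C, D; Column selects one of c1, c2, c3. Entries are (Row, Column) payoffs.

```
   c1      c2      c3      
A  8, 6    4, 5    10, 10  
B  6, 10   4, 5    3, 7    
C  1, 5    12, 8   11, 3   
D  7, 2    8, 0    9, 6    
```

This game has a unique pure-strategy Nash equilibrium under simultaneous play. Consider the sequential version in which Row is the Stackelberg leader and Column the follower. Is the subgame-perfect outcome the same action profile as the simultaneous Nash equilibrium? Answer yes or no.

yes

Backward induction with Row moving first.
- A: BR = c3, leader payoff 10.
- B: BR = c1, leader payoff 6.
- C: BR = c2, leader payoff 12.
- D: BR = c3, leader payoff 9.
Among 10, 6, 12, 9, the best is 12 at C. Subgame-perfect outcome: (C, c2) with payoffs (12, 8).
Under simultaneous play:
Row's best replies: c1→A; c2→C; c3→C.
Column's best replies: A→c3; B→c1; C→c2; D→c3.
Only (C, c2) has each player best-responding; Nash payoffs (12, 8).
Sequential outcome (C, c2) coincides with the Nash profile (C, c2).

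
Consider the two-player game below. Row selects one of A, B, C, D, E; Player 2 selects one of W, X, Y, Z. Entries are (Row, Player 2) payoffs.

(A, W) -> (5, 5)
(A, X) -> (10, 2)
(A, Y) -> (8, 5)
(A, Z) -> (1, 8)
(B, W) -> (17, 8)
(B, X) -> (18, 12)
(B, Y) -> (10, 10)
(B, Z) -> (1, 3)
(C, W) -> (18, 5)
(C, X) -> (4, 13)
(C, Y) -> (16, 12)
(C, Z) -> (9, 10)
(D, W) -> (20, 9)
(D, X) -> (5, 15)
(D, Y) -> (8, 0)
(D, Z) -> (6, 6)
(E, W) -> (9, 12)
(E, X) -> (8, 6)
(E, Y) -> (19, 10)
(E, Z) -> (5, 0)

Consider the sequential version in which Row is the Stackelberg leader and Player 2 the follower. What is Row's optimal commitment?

B

Player 2 best-responds to each possible Row move:
- A → Player 2 plays Z (best of 5, 2, 5, 8); Row gets 1.
- B → Player 2 plays X (best of 8, 12, 10, 3); Row gets 18.
- C → Player 2 plays X (best of 5, 13, 12, 10); Row gets 4.
- D → Player 2 plays X (best of 9, 15, 0, 6); Row gets 5.
- E → Player 2 plays W (best of 12, 6, 10, 0); Row gets 9.
Among 1, 18, 4, 5, 9, the best is 18 at B. Subgame-perfect outcome: (B, X) with payoffs (18, 12).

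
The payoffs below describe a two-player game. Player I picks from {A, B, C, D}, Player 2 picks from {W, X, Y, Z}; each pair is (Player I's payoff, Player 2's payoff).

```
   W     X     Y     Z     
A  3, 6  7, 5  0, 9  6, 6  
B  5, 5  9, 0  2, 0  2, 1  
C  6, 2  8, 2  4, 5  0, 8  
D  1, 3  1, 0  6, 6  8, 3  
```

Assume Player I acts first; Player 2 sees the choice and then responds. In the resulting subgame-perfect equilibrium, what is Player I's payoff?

Work backward from Player 2's decision.
- A: Player 2 compares 6, 5, 9, 6 and picks Y; Player I would get 0.
- B: Player 2 compares 5, 0, 0, 1 and picks W; Player I would get 5.
- C: Player 2 compares 2, 2, 5, 8 and picks Z; Player I would get 0.
- D: Player 2 compares 3, 0, 6, 3 and picks Y; Player I would get 6.
Player I's induced payoffs are 0, 5, 0, 6, so Player I commits to D. Subgame-perfect outcome: (D, Y) with payoffs (6, 6).

6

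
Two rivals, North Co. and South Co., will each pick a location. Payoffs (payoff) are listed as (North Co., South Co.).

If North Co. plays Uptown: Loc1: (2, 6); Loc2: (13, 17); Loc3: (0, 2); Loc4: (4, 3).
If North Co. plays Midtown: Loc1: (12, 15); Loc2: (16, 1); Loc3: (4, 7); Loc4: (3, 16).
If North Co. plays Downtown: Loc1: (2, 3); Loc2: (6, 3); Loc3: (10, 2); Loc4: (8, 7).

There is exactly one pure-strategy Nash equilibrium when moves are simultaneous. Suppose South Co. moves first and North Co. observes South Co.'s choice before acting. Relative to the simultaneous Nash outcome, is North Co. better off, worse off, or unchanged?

Backward induction with South Co. moving first.
- Loc1 → North Co. plays Midtown (best of 2, 12, 2); South Co. gets 15.
- Loc2 → North Co. plays Midtown (best of 13, 16, 6); South Co. gets 1.
- Loc3 → North Co. plays Downtown (best of 0, 4, 10); South Co. gets 2.
- Loc4 → North Co. plays Downtown (best of 4, 3, 8); South Co. gets 7.
South Co.'s induced payoffs are 15, 1, 2, 7, so South Co. commits to Loc1. Subgame-perfect outcome: (Midtown, Loc1) with payoffs (12, 15).
Now find the simultaneous Nash equilibrium.
North Co.'s best replies: Loc1→Midtown; Loc2→Midtown; Loc3→Downtown; Loc4→Downtown.
South Co.'s best replies: Uptown→Loc2; Midtown→Loc4; Downtown→Loc4.
The unique mutual best reply is (Downtown, Loc4), giving (8, 7).
North Co. earns 12 sequentially versus 8 at the Nash outcome: better off.

better off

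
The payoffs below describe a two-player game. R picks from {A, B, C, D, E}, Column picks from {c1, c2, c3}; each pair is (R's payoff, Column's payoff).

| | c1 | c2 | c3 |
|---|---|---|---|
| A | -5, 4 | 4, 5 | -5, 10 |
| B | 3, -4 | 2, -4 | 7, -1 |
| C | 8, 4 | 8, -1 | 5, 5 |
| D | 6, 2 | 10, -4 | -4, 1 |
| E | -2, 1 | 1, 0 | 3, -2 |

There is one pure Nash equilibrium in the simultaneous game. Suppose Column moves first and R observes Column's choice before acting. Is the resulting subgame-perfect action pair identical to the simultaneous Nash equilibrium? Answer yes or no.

no

Backward induction with Column moving first.
- c1: BR = C, leader payoff 4.
- c2: BR = D, leader payoff -4.
- c3: BR = B, leader payoff -1.
Among 4, -4, -1, the best is 4 at c1. Subgame-perfect outcome: (C, c1) with payoffs (8, 4).
For the simultaneous game, intersect best replies.
R's best replies: c1→C; c2→D; c3→B.
Column's best replies: A→c3; B→c3; C→c3; D→c1; E→c1.
The unique mutual best reply is (B, c3), giving (7, -1).
Sequential outcome (C, c1) differs from the Nash profile (B, c3).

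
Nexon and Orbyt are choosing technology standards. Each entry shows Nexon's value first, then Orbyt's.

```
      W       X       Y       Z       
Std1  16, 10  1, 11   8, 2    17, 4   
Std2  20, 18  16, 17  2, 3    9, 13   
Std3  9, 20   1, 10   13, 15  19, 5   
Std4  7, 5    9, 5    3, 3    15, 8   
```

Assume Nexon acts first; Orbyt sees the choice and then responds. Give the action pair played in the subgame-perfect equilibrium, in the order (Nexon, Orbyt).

(Std2, W)

Backward induction with Nexon moving first.
- Std1: Orbyt compares 10, 11, 2, 4 and picks X; Nexon would get 1.
- Std2: Orbyt compares 18, 17, 3, 13 and picks W; Nexon would get 20.
- Std3: Orbyt compares 20, 10, 15, 5 and picks W; Nexon would get 9.
- Std4: Orbyt compares 5, 5, 3, 8 and picks Z; Nexon would get 15.
Among 1, 20, 9, 15, the best is 20 at Std2. Subgame-perfect outcome: (Std2, W) with payoffs (20, 18).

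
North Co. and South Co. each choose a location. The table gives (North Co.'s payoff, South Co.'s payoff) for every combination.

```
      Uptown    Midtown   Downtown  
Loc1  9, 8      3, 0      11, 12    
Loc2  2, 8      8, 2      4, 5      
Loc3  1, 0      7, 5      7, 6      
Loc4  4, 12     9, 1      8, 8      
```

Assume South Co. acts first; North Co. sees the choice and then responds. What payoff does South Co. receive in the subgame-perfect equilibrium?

Solve by backward induction (South Co. leads).
- Uptown: North Co. compares 9, 2, 1, 4 and picks Loc1; South Co. would get 8.
- Midtown: North Co. compares 3, 8, 7, 9 and picks Loc4; South Co. would get 1.
- Downtown: North Co. compares 11, 4, 7, 8 and picks Loc1; South Co. would get 12.
Maximizing over 8, 1, 12, South Co. chooses Downtown. Subgame-perfect outcome: (Loc1, Downtown) with payoffs (11, 12).

12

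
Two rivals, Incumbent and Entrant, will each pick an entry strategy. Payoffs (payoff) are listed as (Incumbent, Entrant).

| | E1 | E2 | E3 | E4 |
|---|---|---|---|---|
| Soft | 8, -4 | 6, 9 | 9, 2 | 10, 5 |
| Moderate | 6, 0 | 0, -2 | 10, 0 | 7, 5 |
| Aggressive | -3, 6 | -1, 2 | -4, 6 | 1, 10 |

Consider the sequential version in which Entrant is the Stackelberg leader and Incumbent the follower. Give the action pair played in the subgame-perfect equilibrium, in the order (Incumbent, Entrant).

(Soft, E2)

Work backward from Incumbent's decision.
- E1: BR = Soft, leader payoff -4.
- E2: BR = Soft, leader payoff 9.
- E3: BR = Moderate, leader payoff 0.
- E4: BR = Soft, leader payoff 5.
Maximizing over -4, 9, 0, 5, Entrant chooses E2. Subgame-perfect outcome: (Soft, E2) with payoffs (6, 9).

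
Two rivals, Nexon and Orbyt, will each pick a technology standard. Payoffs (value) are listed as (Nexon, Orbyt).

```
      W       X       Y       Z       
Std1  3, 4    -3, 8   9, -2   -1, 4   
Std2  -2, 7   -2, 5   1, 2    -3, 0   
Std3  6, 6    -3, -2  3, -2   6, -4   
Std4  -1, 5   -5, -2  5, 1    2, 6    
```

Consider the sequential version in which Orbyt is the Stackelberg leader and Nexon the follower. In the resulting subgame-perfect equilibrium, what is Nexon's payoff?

6

Backward induction with Orbyt moving first.
- W → Nexon plays Std3 (best of 3, -2, 6, -1); Orbyt gets 6.
- X → Nexon plays Std2 (best of -3, -2, -3, -5); Orbyt gets 5.
- Y → Nexon plays Std1 (best of 9, 1, 3, 5); Orbyt gets -2.
- Z → Nexon plays Std3 (best of -1, -3, 6, 2); Orbyt gets -4.
Maximizing over 6, 5, -2, -4, Orbyt chooses W. Subgame-perfect outcome: (Std3, W) with payoffs (6, 6).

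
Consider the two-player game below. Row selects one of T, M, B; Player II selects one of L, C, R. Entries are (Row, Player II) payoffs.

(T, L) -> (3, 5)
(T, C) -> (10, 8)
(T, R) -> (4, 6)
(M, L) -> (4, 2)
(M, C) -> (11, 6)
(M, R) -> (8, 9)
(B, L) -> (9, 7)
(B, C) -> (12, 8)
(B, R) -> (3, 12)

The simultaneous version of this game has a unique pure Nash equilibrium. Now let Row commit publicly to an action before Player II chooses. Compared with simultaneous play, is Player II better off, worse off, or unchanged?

worse off

Player II best-responds to each possible Row move:
- T → Player II plays C (best of 5, 8, 6); Row gets 10.
- M → Player II plays R (best of 2, 6, 9); Row gets 8.
- B → Player II plays R (best of 7, 8, 12); Row gets 3.
Among 10, 8, 3, the best is 10 at T. Subgame-perfect outcome: (T, C) with payoffs (10, 8).
For the simultaneous game, intersect best replies.
Row's best replies: L→B; C→B; R→M.
Player II's best replies: T→C; M→R; B→R.
Only (M, R) has each player best-responding; Nash payoffs (8, 9).
Player II earns 8 sequentially versus 9 at the Nash outcome: worse off.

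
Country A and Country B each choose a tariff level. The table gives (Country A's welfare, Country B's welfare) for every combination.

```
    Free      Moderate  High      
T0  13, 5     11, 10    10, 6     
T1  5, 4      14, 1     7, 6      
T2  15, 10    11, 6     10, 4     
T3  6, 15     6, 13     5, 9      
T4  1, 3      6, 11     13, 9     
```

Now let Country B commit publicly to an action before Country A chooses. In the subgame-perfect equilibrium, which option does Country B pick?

Free

Work backward from Country A's decision.
- Free: BR = T2, leader payoff 10.
- Moderate: BR = T1, leader payoff 1.
- High: BR = T4, leader payoff 9.
Maximizing over 10, 1, 9, Country B chooses Free. Subgame-perfect outcome: (T2, Free) with payoffs (15, 10).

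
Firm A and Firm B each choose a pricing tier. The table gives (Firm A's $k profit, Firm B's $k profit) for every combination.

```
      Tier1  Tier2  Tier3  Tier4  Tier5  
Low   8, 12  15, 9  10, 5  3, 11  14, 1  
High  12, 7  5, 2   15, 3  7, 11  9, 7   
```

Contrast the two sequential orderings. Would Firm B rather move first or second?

If Firm A leads: Firm B's best replies are Low→Tier1, High→Tier4; Firm A's induced payoffs 8, 7; outcome (Low, Tier1), payoffs (8, 12).
If Firm B leads: Firm A's best replies are Tier1→High, Tier2→Low, Tier3→High, Tier4→High, Tier5→Low; Firm B's induced payoffs 7, 9, 3, 11, 1; outcome (High, Tier4), payoffs (7, 11).
Firm B gets 11 moving first and 12 moving second, so Firm B prefers to move second.

second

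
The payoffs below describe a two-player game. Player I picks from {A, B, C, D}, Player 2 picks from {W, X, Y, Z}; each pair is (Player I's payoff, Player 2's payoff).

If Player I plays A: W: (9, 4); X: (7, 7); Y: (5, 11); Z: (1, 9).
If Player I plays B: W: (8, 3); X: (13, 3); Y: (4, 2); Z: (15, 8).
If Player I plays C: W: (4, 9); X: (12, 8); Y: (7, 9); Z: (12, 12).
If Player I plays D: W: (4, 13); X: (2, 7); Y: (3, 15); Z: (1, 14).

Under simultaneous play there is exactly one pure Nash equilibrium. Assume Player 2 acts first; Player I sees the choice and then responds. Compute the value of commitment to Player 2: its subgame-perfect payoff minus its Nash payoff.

1

Work backward from Player I's decision.
- W: BR = A, leader payoff 4.
- X: BR = B, leader payoff 3.
- Y: BR = C, leader payoff 9.
- Z: BR = B, leader payoff 8.
Maximizing over 4, 3, 9, 8, Player 2 chooses Y. Subgame-perfect outcome: (C, Y) with payoffs (7, 9).
Under simultaneous play:
Player I's best replies: W→A; X→B; Y→C; Z→B.
Player 2's best replies: A→Y; B→Z; C→Z; D→Y.
Only (B, Z) has each player best-responding; Nash payoffs (15, 8).
Player 2's commitment gain: 9 − 8 = 1.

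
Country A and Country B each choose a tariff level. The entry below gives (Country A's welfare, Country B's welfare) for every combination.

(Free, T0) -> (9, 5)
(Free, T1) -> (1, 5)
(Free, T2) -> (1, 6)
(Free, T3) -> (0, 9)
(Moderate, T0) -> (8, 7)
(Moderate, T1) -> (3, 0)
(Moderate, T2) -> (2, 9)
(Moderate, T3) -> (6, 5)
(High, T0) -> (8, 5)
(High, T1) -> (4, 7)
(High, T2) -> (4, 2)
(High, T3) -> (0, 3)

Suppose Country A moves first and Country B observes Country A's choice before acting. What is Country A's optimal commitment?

Work backward from Country B's decision.
- Free: Country B compares 5, 5, 6, 9 and picks T3; Country A would get 0.
- Moderate: Country B compares 7, 0, 9, 5 and picks T2; Country A would get 2.
- High: Country B compares 5, 7, 2, 3 and picks T1; Country A would get 4.
Maximizing over 0, 2, 4, Country A chooses High. Subgame-perfect outcome: (High, T1) with payoffs (4, 7).

High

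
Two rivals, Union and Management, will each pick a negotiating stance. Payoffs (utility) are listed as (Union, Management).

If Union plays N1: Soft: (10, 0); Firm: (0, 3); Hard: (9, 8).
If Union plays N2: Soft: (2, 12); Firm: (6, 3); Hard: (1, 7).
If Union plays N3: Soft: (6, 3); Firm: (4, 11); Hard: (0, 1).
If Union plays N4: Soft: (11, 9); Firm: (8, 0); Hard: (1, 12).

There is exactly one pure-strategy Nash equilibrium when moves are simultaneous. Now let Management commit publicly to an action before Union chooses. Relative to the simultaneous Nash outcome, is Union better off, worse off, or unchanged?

Backward induction with Management moving first.
- Soft: Union compares 10, 2, 6, 11 and picks N4; Management would get 9.
- Firm: Union compares 0, 6, 4, 8 and picks N4; Management would get 0.
- Hard: Union compares 9, 1, 0, 1 and picks N1; Management would get 8.
Maximizing over 9, 0, 8, Management chooses Soft. Subgame-perfect outcome: (N4, Soft) with payoffs (11, 9).
Under simultaneous play:
Union's best replies: Soft→N4; Firm→N4; Hard→N1.
Management's best replies: N1→Hard; N2→Soft; N3→Firm; N4→Hard.
Only (N1, Hard) has each player best-responding; Nash payoffs (9, 8).
Union earns 11 sequentially versus 9 at the Nash outcome: better off.

better off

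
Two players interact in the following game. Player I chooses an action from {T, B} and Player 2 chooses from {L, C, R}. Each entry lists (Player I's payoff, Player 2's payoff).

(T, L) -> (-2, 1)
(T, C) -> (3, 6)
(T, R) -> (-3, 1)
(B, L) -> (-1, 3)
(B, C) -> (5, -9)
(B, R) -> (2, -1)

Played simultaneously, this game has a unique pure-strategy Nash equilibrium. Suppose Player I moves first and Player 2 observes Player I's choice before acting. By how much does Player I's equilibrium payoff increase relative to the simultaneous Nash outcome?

4

Backward induction with Player I moving first.
- T → Player 2 plays C (best of 1, 6, 1); Player I gets 3.
- B → Player 2 plays L (best of 3, -9, -1); Player I gets -1.
Maximizing over 3, -1, Player I chooses T. Subgame-perfect outcome: (T, C) with payoffs (3, 6).
Under simultaneous play:
Player I's best replies: L→B; C→B; R→B.
Player 2's best replies: T→C; B→L.
The unique mutual best reply is (B, L), giving (-1, 3).
Player I's commitment gain: 3 − -1 = 4.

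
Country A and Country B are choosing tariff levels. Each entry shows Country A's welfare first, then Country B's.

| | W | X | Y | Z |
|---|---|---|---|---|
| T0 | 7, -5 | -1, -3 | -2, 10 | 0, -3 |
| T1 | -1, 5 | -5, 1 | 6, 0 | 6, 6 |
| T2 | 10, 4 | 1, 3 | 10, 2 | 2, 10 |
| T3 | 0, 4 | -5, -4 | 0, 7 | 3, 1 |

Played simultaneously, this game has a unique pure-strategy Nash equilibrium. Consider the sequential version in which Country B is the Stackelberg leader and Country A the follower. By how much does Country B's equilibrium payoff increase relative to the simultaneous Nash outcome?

0

Country A best-responds to each possible Country B move:
- W: BR = T2, leader payoff 4.
- X: BR = T2, leader payoff 3.
- Y: BR = T2, leader payoff 2.
- Z: BR = T1, leader payoff 6.
Country B's induced payoffs are 4, 3, 2, 6, so Country B commits to Z. Subgame-perfect outcome: (T1, Z) with payoffs (6, 6).
Now find the simultaneous Nash equilibrium.
Country A's best replies: W→T2; X→T2; Y→T2; Z→T1.
Country B's best replies: T0→Y; T1→Z; T2→Z; T3→Y.
The unique mutual best reply is (T1, Z), giving (6, 6).
Country B's commitment gain: 6 − 6 = 0.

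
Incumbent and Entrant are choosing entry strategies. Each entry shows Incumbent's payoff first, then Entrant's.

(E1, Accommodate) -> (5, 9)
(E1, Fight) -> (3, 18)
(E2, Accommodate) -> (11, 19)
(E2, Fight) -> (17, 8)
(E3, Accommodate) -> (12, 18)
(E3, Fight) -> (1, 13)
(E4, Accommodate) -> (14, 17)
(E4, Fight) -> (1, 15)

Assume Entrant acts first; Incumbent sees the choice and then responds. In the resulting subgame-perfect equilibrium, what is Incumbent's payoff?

Solve by backward induction (Entrant leads).
- Accommodate: BR = E4, leader payoff 17.
- Fight: BR = E2, leader payoff 8.
Among 17, 8, the best is 17 at Accommodate. Subgame-perfect outcome: (E4, Accommodate) with payoffs (14, 17).

14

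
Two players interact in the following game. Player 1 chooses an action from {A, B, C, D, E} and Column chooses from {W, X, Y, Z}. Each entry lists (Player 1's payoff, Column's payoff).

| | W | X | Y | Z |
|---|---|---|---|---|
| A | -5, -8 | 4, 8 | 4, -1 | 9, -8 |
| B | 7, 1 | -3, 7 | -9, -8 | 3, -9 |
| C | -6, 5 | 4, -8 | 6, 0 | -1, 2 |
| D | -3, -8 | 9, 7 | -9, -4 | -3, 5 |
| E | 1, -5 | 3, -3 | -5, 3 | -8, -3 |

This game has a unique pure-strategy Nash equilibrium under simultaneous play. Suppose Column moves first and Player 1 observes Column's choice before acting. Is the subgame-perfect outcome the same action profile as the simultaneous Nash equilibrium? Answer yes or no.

Solve by backward induction (Column leads).
- W → Player 1 plays B (best of -5, 7, -6, -3, 1); Column gets 1.
- X → Player 1 plays D (best of 4, -3, 4, 9, 3); Column gets 7.
- Y → Player 1 plays C (best of 4, -9, 6, -9, -5); Column gets 0.
- Z → Player 1 plays A (best of 9, 3, -1, -3, -8); Column gets -8.
Maximizing over 1, 7, 0, -8, Column chooses X. Subgame-perfect outcome: (D, X) with payoffs (9, 7).
For the simultaneous game, intersect best replies.
Player 1's best replies: W→B; X→D; Y→C; Z→A.
Column's best replies: A→X; B→X; C→W; D→X; E→Y.
The unique mutual best reply is (D, X), giving (9, 7).
Sequential outcome (D, X) coincides with the Nash profile (D, X).

yes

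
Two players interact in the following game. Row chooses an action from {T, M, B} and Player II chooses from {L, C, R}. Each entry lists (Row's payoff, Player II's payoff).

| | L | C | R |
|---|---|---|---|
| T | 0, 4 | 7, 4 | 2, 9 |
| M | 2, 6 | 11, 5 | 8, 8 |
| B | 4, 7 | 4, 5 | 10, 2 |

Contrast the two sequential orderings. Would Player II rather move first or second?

second

If Row leads: Player II's best replies are T→R, M→R, B→L; Row's induced payoffs 2, 8, 4; outcome (M, R), payoffs (8, 8).
If Player II leads: Row's best replies are L→B, C→M, R→B; Player II's induced payoffs 7, 5, 2; outcome (B, L), payoffs (4, 7).
Player II gets 7 moving first and 8 moving second, so Player II prefers to move second.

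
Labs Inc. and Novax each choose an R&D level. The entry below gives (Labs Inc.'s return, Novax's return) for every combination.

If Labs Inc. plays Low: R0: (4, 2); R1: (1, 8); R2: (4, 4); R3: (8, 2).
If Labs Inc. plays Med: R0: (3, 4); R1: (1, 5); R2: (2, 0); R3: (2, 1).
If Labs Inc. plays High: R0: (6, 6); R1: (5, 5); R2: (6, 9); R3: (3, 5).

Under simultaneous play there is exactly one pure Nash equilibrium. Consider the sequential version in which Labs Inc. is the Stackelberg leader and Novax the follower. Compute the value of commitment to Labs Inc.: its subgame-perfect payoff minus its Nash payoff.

0

Solve by backward induction (Labs Inc. leads).
- Low → Novax plays R1 (best of 2, 8, 4, 2); Labs Inc. gets 1.
- Med → Novax plays R1 (best of 4, 5, 0, 1); Labs Inc. gets 1.
- High → Novax plays R2 (best of 6, 5, 9, 5); Labs Inc. gets 6.
Labs Inc.'s induced payoffs are 1, 1, 6, so Labs Inc. commits to High. Subgame-perfect outcome: (High, R2) with payoffs (6, 9).
Now find the simultaneous Nash equilibrium.
Labs Inc.'s best replies: R0→High; R1→High; R2→High; R3→Low.
Novax's best replies: Low→R1; Med→R1; High→R2.
The unique mutual best reply is (High, R2), giving (6, 9).
Labs Inc.'s commitment gain: 6 − 6 = 0.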